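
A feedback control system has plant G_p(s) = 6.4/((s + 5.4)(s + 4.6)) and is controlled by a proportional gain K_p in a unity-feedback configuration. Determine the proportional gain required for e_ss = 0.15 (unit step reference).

Steady-state error for a unit step on this type-0 loop is 1/(1 + K_p·G_p(0)).
G_p(0) = 0.2576. Require 1/(1 + K_p·0.2576) = 0.15, so 1 + 0.2576·K_p = 6.667.
K_p = (6.667 − 1)/0.2576 = 22.

K_p = 22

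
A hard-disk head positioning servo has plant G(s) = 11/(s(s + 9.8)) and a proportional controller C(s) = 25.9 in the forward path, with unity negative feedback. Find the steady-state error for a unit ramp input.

The loop has one pole at the origin (type 1). Velocity error constant K_v = lim_{s→0} s·C(s)G(s) = 25.9·11/9.8 = 29.07.
Steady-state error to a unit ramp: e_ss = 1/K_v = 0.0344.

0.0344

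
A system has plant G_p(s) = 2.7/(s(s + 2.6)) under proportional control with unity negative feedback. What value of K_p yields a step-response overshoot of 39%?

From %OS = 100·exp(−πζ/√(1−ζ²)) = 39%, ζ = −ln(0.39)/√(π²+ln²(0.39)) = 0.2871.
Characteristic equation s² + 2.6s + 2.7K_p = 0 gives ζ = 2.6/(2√(2.7K_p)).
Setting ζ = 0.2871: √(2.7K_p) = 2.6/(2·0.2871) = 4.528, so K_p = 20.5/2.7 = 7.59.

K_p = 7.59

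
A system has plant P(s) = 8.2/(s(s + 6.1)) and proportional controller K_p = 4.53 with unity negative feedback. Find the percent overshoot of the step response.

The closed-loop denominator s² + 6.1s + 37.15 gives ω_n = √37.15 = 6.095 and ζ = 6.1/(2ω_n) = 0.5004.
%OS = 100·exp(−πζ/√(1−ζ²)) = 100·exp(−π·0.5004/√0.7496) = 16.3%.

16.3%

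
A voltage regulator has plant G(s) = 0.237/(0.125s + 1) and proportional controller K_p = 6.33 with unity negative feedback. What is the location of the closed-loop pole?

s = -20

Closed loop: T(s) = K_p·G/(1+K_p·G) = 1.5/(0.125s + 1 + 1.5), with pole at s = −(1 + 1.5)/0.125 = −20.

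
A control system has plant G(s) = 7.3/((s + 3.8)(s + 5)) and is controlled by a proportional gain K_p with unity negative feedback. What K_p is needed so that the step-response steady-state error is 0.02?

The loop is type 0, so e_ss(step) = 1/(1 + K_pos) with K_pos = K_p·G(0).
G(0) = 0.3842. Require 1/(1 + K_p·0.3842) = 0.02, so 1 + 0.3842·K_p = 50.
K_p = (50 − 1)/0.3842 = 128.

K_p = 128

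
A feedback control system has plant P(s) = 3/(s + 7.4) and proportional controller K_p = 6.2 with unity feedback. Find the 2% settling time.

T_s ≈ 0.154 s

Closed-loop transfer function: T(s) = K_p·P(s)/(1 + K_p·P(s)) = 18.6/(s + 7.4 + 18.6) = 18.6/(s + 26).
Time constant τ = 1/26 = 0.03846 s, so the 2% settling time is about 4τ = 0.154 s.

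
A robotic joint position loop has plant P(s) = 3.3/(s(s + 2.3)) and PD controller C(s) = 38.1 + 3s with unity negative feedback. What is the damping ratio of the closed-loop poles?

ζ = 0.544

Forward path: (38.1 + 3s)·3.3/(s(s+2.3)). The closed-loop characteristic equation is s² + (2.3 + 3.3·3)s + 3.3·38.1 = 0.
That is s² + 12.2s + 125.7 = 0, so ω_n = 11.21 rad/s and ζ = 12.2/(2·11.21) = 0.544.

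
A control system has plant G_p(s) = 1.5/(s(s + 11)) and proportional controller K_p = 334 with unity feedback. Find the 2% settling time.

T_s ≈ 0.727 s

From 1 + K_pG_p(s) = 0: s² + 11s + 501 = 0 ⇒ ω_n = 22.38, ζ = 0.2457.
2% settling time T_s ≈ 4/(ζω_n) = 4/5.5 = 0.727 s.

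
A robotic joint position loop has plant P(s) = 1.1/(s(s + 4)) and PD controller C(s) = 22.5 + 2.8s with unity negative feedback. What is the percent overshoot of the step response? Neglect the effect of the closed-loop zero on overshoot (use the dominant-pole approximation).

4.15%

Forward path: (22.5 + 2.8s)·1.1/(s(s+4)). The closed-loop characteristic equation is s² + (4 + 1.1·2.8)s + 1.1·22.5 = 0.
That is s² + 7.08s + 24.75 = 0, so ω_n = 4.975 rad/s and ζ = 7.08/(2·4.975) = 0.7116.
%OS = 100·exp(−πζ/√(1−ζ²)) = 4.15%.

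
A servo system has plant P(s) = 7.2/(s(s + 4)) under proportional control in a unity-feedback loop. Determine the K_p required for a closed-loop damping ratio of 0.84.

K_p = 0.787

Closed-loop characteristic equation: s² + 4s + K_p·7.2 = 0.
So ω_n = √(7.2K_p) and 2ζω_n = 4, giving ζ = 4/(2√(7.2K_p)).
Setting ζ = 0.84: √(7.2K_p) = 4/(2·0.84) = 2.381, so K_p = 5.669/7.2 = 0.787.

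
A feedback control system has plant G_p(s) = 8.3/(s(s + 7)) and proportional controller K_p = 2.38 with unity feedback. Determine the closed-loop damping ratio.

ζ = 0.787

1 + K_p·G_p(s) = 0 gives s² + 7s + 19.75 = 0.
Matching s² + 2ζω_n s + ω_n²: ω_n = √19.75 = 4.445 rad/s and 2ζω_n = 7, so ζ = 7/(2·4.445) = 0.787.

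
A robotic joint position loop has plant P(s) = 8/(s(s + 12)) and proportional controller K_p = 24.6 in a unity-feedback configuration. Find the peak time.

From 1 + K_pP(s) = 0: s² + 12s + 196.8 = 0 ⇒ ω_n = 14.03, ζ = 0.4277.
Damped frequency ω_d = ω_n√(1−ζ²) = 12.68 rad/s, so peak time T_p = π/ω_d = 0.248 s.

T_p = 0.248 s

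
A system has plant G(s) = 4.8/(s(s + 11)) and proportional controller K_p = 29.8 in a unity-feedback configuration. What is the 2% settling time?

From 1 + K_pG(s) = 0: s² + 11s + 143 = 0 ⇒ ω_n = 11.96, ζ = 0.4599.
2% settling time T_s ≈ 4/(ζω_n) = 4/5.5 = 0.727 s.

T_s ≈ 0.727 s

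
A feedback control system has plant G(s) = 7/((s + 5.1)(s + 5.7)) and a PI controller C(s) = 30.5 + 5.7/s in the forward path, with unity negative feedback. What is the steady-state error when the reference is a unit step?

0

The open loop C(s)G(s) has a pole at the origin (type 1), so the static position error constant is infinite and e_ss = 1/(1+∞) = 0.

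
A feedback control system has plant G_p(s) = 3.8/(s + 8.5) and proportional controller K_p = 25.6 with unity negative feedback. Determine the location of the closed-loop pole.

Closed-loop transfer function: T(s) = K_p·G_p(s)/(1 + K_p·G_p(s)) = 97.28/(s + 8.5 + 97.28) = 97.28/(s + 105.8).
The closed-loop pole is at s = −105.8.

s = -105.8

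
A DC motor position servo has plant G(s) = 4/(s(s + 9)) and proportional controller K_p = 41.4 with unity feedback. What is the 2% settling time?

Closed-loop characteristic equation: s² + 9s + 165.6 = 0, so ω_n = 12.87 rad/s and ζ = 9/(2·12.87) = 0.3497.
2% settling time T_s ≈ 4/(ζω_n) = 4/4.5 = 0.889 s.

T_s ≈ 0.889 s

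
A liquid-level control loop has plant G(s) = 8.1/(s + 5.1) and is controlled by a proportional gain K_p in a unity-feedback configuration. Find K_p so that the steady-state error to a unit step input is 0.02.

K_p = 30.9

For a type-0 loop with proportional control, e_ss = 1/(1 + K_p·G(0)).
G(0) = 1.588. Require 1/(1 + K_p·1.588) = 0.02, so 1 + 1.588·K_p = 50.
K_p = (50 − 1)/1.588 = 30.9.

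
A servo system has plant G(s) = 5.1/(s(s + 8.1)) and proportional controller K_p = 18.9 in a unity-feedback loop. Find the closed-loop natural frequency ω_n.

With unity feedback the closed-loop characteristic equation is s² + 8.1s + 18.9·5.1 = s² + 8.1s + 96.39 = 0.
So ω_n² = 96.39 ⇒ ω_n = 9.818 rad/s, and ζ = 8.1/(2ω_n) = 0.413.

ω_n = 9.82 rad/s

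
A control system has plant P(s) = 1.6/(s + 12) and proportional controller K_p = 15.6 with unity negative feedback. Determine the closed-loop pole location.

s = -36.96

Closed-loop transfer function: T(s) = K_p·P(s)/(1 + K_p·P(s)) = 24.96/(s + 12 + 24.96) = 24.96/(s + 36.96).
The closed-loop pole is at s = −36.96.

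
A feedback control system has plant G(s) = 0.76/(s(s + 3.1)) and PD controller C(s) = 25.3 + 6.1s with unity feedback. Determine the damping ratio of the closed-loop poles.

Forward path: (25.3 + 6.1s)·0.76/(s(s+3.1)). The closed-loop characteristic equation is s² + (3.1 + 0.76·6.1)s + 0.76·25.3 = 0.
That is s² + 7.736s + 19.23 = 0, so ω_n = 4.385 rad/s and ζ = 7.736/(2·4.385) = 0.8821.

ζ = 0.882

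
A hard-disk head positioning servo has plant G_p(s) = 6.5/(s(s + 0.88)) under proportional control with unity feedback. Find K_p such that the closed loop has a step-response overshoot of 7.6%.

K_p = 0.074

From %OS = 100·exp(−πζ/√(1−ζ²)) = 7.6%, ζ = −ln(0.076)/√(π²+ln²(0.076)) = 0.6342.
Characteristic equation s² + 0.88s + 6.5K_p = 0 gives ζ = 0.88/(2√(6.5K_p)).
Setting ζ = 0.6342: √(6.5K_p) = 0.88/(2·0.6342) = 0.6938, so K_p = 0.4813/6.5 = 0.074.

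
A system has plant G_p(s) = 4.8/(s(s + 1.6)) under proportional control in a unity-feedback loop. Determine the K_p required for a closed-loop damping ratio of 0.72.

K_p = 0.257

Closed-loop characteristic equation: s² + 1.6s + K_p·4.8 = 0.
So ω_n = √(4.8K_p) and 2ζω_n = 1.6, giving ζ = 1.6/(2√(4.8K_p)).
Setting ζ = 0.72: √(4.8K_p) = 1.6/(2·0.72) = 1.111, so K_p = 1.235/4.8 = 0.257.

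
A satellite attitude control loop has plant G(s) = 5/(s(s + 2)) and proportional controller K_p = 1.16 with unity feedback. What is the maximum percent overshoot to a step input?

Closed-loop characteristic equation: s² + 2s + 5.8 = 0, so ω_n = 2.408 rad/s and ζ = 2/(2·2.408) = 0.4152.
%OS = 100·exp(−πζ/√(1−ζ²)) = 100·exp(−π·0.4152/√0.8276) = 23.8%.

23.8%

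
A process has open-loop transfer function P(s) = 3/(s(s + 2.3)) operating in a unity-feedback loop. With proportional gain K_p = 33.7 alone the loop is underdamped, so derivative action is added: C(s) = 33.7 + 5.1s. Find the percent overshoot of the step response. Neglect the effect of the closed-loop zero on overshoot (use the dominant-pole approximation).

Forward path: (33.7 + 5.1s)·3/(s(s+2.3)). The closed-loop characteristic equation is s² + (2.3 + 3·5.1)s + 3·33.7 = 0.
That is s² + 17.6s + 101.1 = 0, so ω_n = 10.05 rad/s and ζ = 17.6/(2·10.05) = 0.8752.
%OS = 100·exp(−πζ/√(1−ζ²)) = 0.34%.

0.34%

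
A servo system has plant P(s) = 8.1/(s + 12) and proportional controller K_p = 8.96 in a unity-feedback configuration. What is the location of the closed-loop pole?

Closed-loop transfer function: T(s) = K_p·P(s)/(1 + K_p·P(s)) = 72.58/(s + 12 + 72.58) = 72.58/(s + 84.58).
The closed-loop pole is at s = −84.58.

s = -84.58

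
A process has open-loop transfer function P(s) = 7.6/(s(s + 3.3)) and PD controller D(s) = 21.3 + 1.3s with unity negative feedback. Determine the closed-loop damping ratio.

ζ = 0.518

Forward path: (21.3 + 1.3s)·7.6/(s(s+3.3)). The closed-loop characteristic equation is s² + (3.3 + 7.6·1.3)s + 7.6·21.3 = 0.
That is s² + 13.18s + 161.9 = 0, so ω_n = 12.72 rad/s and ζ = 13.18/(2·12.72) = 0.518.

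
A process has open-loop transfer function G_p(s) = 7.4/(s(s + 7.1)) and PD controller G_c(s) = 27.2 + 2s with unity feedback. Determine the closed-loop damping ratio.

ζ = 0.772

Forward path: (27.2 + 2s)·7.4/(s(s+7.1)). The closed-loop characteristic equation is s² + (7.1 + 7.4·2)s + 7.4·27.2 = 0.
That is s² + 21.9s + 201.3 = 0, so ω_n = 14.19 rad/s and ζ = 21.9/(2·14.19) = 0.7718.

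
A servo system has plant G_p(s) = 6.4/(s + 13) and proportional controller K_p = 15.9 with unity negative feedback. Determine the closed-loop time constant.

τ = 0.00871 s

Closed-loop transfer function: T(s) = K_p·G_p(s)/(1 + K_p·G_p(s)) = 101.8/(s + 13 + 101.8) = 101.8/(s + 114.8).
Time constant τ = 1/114.8 = 0.00871 s.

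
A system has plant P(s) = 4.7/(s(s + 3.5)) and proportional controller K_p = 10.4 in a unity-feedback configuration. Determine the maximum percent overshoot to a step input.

44.4%

The closed-loop denominator s² + 3.5s + 48.88 gives ω_n = √48.88 = 6.991 and ζ = 3.5/(2ω_n) = 0.2503.
%OS = 100·exp(−πζ/√(1−ζ²)) = 100·exp(−π·0.2503/√0.9373) = 44.4%.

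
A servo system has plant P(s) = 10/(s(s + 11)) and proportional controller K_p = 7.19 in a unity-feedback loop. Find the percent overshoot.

Closed-loop characteristic equation: s² + 11s + 71.9 = 0, so ω_n = 8.479 rad/s and ζ = 11/(2·8.479) = 0.6486.
%OS = 100·exp(−πζ/√(1−ζ²)) = 100·exp(−π·0.6486/√0.5793) = 6.87%.

6.87%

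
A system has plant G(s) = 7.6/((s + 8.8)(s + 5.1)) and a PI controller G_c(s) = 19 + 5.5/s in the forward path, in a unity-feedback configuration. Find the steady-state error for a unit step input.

0

The open loop G_c(s)G(s) has a pole at the origin (type 1), so the static position error constant is infinite and e_ss = 1/(1+∞) = 0.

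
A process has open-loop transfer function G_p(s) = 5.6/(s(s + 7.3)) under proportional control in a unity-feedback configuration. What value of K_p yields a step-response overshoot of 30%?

K_p = 18.6

From %OS = 100·exp(−πζ/√(1−ζ²)) = 30%, ζ = −ln(0.3)/√(π²+ln²(0.3)) = 0.3579.
Characteristic equation s² + 7.3s + 5.6K_p = 0 gives ζ = 7.3/(2√(5.6K_p)).
Setting ζ = 0.3579: √(5.6K_p) = 7.3/(2·0.3579) = 10.2, so K_p = 104/5.6 = 18.6.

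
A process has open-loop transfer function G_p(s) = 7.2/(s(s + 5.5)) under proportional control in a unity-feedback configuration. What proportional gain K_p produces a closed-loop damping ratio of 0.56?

K_p = 3.35

Closed-loop characteristic equation: s² + 5.5s + K_p·7.2 = 0.
So ω_n = √(7.2K_p) and 2ζω_n = 5.5, giving ζ = 5.5/(2√(7.2K_p)).
Setting ζ = 0.56: √(7.2K_p) = 5.5/(2·0.56) = 4.911, so K_p = 24.12/7.2 = 3.35.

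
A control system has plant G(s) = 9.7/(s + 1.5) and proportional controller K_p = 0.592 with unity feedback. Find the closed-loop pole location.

Closed-loop transfer function: T(s) = K_p·G(s)/(1 + K_p·G(s)) = 5.742/(s + 1.5 + 5.742) = 5.742/(s + 7.242).
The closed-loop pole is at s = −7.242.

s = -7.242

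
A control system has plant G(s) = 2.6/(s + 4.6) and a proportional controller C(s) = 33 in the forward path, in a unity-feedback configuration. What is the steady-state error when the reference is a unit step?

0.0509

The loop is type 0. Static position error constant K_pos = C(0)·G(0) = 33·0.5652 = 18.65.
Steady-state error to a unit step: e_ss = 1/(1+K_pos) = 1/19.65 = 0.0509.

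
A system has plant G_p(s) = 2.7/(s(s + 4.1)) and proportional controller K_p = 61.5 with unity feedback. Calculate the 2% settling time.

The closed-loop denominator s² + 4.1s + 166.1 gives ω_n = √166.1 = 12.89 and ζ = 4.1/(2ω_n) = 0.1591.
2% settling time T_s ≈ 4/(ζω_n) = 4/2.05 = 1.95 s.

T_s ≈ 1.95 s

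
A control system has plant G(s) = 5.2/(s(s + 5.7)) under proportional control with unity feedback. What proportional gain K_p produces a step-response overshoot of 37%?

From %OS = 100·exp(−πζ/√(1−ζ²)) = 37%, ζ = −ln(0.37)/√(π²+ln²(0.37)) = 0.3017.
Characteristic equation s² + 5.7s + 5.2K_p = 0 gives ζ = 5.7/(2√(5.2K_p)).
Setting ζ = 0.3017: √(5.2K_p) = 5.7/(2·0.3017) = 9.446, so K_p = 89.22/5.2 = 17.2.

K_p = 17.2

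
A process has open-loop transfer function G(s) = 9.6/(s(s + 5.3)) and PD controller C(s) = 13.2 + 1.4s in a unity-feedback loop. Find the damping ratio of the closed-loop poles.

Forward path: (13.2 + 1.4s)·9.6/(s(s+5.3)). The closed-loop characteristic equation is s² + (5.3 + 9.6·1.4)s + 9.6·13.2 = 0.
That is s² + 18.74s + 126.7 = 0, so ω_n = 11.26 rad/s and ζ = 18.74/(2·11.26) = 0.8324.

ζ = 0.832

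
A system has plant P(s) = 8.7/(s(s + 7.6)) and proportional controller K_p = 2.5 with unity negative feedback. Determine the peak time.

The closed-loop denominator s² + 7.6s + 21.75 gives ω_n = √21.75 = 4.664 and ζ = 7.6/(2ω_n) = 0.8148.
Damped frequency ω_d = ω_n√(1−ζ²) = 2.704 rad/s, so peak time T_p = π/ω_d = 1.16 s.

T_p = 1.16 s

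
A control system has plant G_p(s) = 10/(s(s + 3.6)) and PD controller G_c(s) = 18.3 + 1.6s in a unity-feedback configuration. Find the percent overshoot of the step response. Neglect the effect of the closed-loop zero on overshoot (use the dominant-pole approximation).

Forward path: (18.3 + 1.6s)·10/(s(s+3.6)). The closed-loop characteristic equation is s² + (3.6 + 10·1.6)s + 10·18.3 = 0.
That is s² + 19.6s + 183 = 0, so ω_n = 13.53 rad/s and ζ = 19.6/(2·13.53) = 0.7244.
%OS = 100·exp(−πζ/√(1−ζ²)) = 3.68%.

3.68%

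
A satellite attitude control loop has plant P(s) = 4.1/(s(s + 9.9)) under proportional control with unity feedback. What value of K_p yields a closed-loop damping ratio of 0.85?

K_p = 8.27

Closed-loop characteristic equation: s² + 9.9s + K_p·4.1 = 0.
So ω_n = √(4.1K_p) and 2ζω_n = 9.9, giving ζ = 9.9/(2√(4.1K_p)).
Setting ζ = 0.85: √(4.1K_p) = 9.9/(2·0.85) = 5.824, so K_p = 33.91/4.1 = 8.27.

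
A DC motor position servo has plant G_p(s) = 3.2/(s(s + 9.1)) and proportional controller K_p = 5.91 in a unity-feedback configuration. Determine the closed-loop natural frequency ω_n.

The closed-loop denominator is s(s+9.1) + 5.91·3.2 = s² + 9.1s + 18.91.
So ω_n² = 18.91 ⇒ ω_n = 4.349 rad/s, and ζ = 9.1/(2ω_n) = 1.05.

ω_n = 4.35 rad/s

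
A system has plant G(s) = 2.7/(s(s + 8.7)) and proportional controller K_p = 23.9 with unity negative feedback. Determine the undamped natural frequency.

With unity feedback the closed-loop characteristic equation is s² + 8.7s + 23.9·2.7 = s² + 8.7s + 64.53 = 0.
Matching s² + 2ζω_n s + ω_n²: ω_n = √64.53 = 8.033 rad/s and 2ζω_n = 8.7, so ζ = 8.7/(2·8.033) = 0.542.

ω_n = 8.03 rad/s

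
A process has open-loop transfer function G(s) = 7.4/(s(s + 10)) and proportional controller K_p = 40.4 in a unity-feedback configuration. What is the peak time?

Closed-loop characteristic equation: s² + 10s + 299 = 0, so ω_n = 17.29 rad/s and ζ = 10/(2·17.29) = 0.2892.
Damped frequency ω_d = ω_n√(1−ζ²) = 16.55 rad/s, so peak time T_p = π/ω_d = 0.19 s.

T_p = 0.19 s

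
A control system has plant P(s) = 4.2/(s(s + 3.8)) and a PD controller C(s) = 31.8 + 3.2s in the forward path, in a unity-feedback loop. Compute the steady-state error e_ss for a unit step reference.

The open loop C(s)P(s) has a pole at the origin (type 1), so the static position error constant is infinite and e_ss = 1/(1+∞) = 0.

0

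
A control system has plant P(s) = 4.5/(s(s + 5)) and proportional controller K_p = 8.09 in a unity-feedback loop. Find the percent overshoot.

23.9%

Closed-loop characteristic equation: s² + 5s + 36.41 = 0, so ω_n = 6.034 rad/s and ζ = 5/(2·6.034) = 0.4143.
%OS = 100·exp(−πζ/√(1−ζ²)) = 100·exp(−π·0.4143/√0.8283) = 23.9%.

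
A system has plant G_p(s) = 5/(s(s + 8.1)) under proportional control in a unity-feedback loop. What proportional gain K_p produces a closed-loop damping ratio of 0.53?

Closed-loop characteristic equation: s² + 8.1s + K_p·5 = 0.
So ω_n = √(5K_p) and 2ζω_n = 8.1, giving ζ = 8.1/(2√(5K_p)).
Setting ζ = 0.53: √(5K_p) = 8.1/(2·0.53) = 7.642, so K_p = 58.39/5 = 11.7.

K_p = 11.7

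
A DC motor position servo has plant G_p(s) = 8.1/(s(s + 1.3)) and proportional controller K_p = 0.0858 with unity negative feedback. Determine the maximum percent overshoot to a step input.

From 1 + K_pG_p(s) = 0: s² + 1.3s + 0.695 = 0 ⇒ ω_n = 0.8337, ζ = 0.7797.
%OS = 100·exp(−πζ/√(1−ζ²)) = 100·exp(−π·0.7797/√0.3921) = 2%.

2%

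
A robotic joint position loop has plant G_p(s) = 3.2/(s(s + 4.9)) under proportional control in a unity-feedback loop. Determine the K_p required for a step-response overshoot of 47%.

K_p = 34.4

From %OS = 100·exp(−πζ/√(1−ζ²)) = 47%, ζ = −ln(0.47)/√(π²+ln²(0.47)) = 0.2337.
Characteristic equation s² + 4.9s + 3.2K_p = 0 gives ζ = 4.9/(2√(3.2K_p)).
Setting ζ = 0.2337: √(3.2K_p) = 4.9/(2·0.2337) = 10.48, so K_p = 109.9/3.2 = 34.4.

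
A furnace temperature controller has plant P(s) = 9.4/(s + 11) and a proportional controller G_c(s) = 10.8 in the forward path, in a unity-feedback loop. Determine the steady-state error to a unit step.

0.0978

The loop is type 0. Static position error constant K_pos = G_c(0)·P(0) = 10.8·0.8545 = 9.229.
Steady-state error to a unit step: e_ss = 1/(1+K_pos) = 1/10.23 = 0.0978.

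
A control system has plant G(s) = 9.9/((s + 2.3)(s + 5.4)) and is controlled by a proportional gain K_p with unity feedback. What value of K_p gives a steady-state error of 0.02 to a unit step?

The loop is type 0, so e_ss(step) = 1/(1 + K_pos) with K_pos = K_p·G(0).
G(0) = 0.7971. Require 1/(1 + K_p·0.7971) = 0.02, so 1 + 0.7971·K_p = 50.
K_p = (50 − 1)/0.7971 = 61.5.

K_p = 61.5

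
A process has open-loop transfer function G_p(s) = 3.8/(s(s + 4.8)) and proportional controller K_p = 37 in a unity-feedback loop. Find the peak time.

T_p = 0.271 s

Closed-loop characteristic equation: s² + 4.8s + 140.6 = 0, so ω_n = 11.86 rad/s and ζ = 4.8/(2·11.86) = 0.2024.
Damped frequency ω_d = ω_n√(1−ζ²) = 11.61 rad/s, so peak time T_p = π/ω_d = 0.271 s.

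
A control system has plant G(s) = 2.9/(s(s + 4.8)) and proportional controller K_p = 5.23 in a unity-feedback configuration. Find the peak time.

T_p = 1.02 s

From 1 + K_pG(s) = 0: s² + 4.8s + 15.17 = 0 ⇒ ω_n = 3.894, ζ = 0.6163.
Damped frequency ω_d = ω_n√(1−ζ²) = 3.067 rad/s, so peak time T_p = π/ω_d = 1.02 s.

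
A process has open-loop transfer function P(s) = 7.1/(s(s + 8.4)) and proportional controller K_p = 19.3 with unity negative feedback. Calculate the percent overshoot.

Closed-loop characteristic equation: s² + 8.4s + 137 = 0, so ω_n = 11.71 rad/s and ζ = 8.4/(2·11.71) = 0.3588.
%OS = 100·exp(−πζ/√(1−ζ²)) = 100·exp(−π·0.3588/√0.8713) = 29.9%.

29.9%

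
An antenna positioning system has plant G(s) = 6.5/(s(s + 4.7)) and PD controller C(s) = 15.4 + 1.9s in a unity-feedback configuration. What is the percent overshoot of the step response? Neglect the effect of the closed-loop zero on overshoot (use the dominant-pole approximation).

0.601%

Forward path: (15.4 + 1.9s)·6.5/(s(s+4.7)). The closed-loop characteristic equation is s² + (4.7 + 6.5·1.9)s + 6.5·15.4 = 0.
That is s² + 17.05s + 100.1 = 0, so ω_n = 10 rad/s and ζ = 17.05/(2·10) = 0.8521.
%OS = 100·exp(−πζ/√(1−ζ²)) = 0.601%.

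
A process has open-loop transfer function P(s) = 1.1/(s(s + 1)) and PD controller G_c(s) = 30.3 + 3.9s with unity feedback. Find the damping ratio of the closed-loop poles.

Forward path: (30.3 + 3.9s)·1.1/(s(s+1)). The closed-loop characteristic equation is s² + (1 + 1.1·3.9)s + 1.1·30.3 = 0.
That is s² + 5.29s + 33.33 = 0, so ω_n = 5.773 rad/s and ζ = 5.29/(2·5.773) = 0.4582.

ζ = 0.458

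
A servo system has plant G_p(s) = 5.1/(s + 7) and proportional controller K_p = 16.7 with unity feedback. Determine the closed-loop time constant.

τ = 0.0108 s

Closed-loop transfer function: T(s) = K_p·G_p(s)/(1 + K_p·G_p(s)) = 85.17/(s + 7 + 85.17) = 85.17/(s + 92.17).
Time constant τ = 1/92.17 = 0.0108 s.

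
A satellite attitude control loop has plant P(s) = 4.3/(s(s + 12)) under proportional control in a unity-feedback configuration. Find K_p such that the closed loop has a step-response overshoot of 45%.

From %OS = 100·exp(−πζ/√(1−ζ²)) = 45%, ζ = −ln(0.45)/√(π²+ln²(0.45)) = 0.2463.
Characteristic equation s² + 12s + 4.3K_p = 0 gives ζ = 12/(2√(4.3K_p)).
Setting ζ = 0.2463: √(4.3K_p) = 12/(2·0.2463) = 24.36, so K_p = 593.2/4.3 = 138.

K_p = 138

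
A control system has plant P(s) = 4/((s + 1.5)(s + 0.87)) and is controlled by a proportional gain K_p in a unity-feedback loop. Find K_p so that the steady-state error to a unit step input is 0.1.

K_p = 2.94

For a type-0 loop with proportional control, e_ss = 1/(1 + K_p·P(0)).
P(0) = 3.065. Require 1/(1 + K_p·3.065) = 0.1, so 1 + 3.065·K_p = 10.
K_p = (10 − 1)/3.065 = 2.94.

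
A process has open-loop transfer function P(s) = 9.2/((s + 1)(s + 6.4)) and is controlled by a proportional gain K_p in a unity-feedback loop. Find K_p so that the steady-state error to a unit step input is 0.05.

For a type-0 loop with proportional control, e_ss = 1/(1 + K_p·P(0)).
P(0) = 1.437. Require 1/(1 + K_p·1.437) = 0.05, so 1 + 1.437·K_p = 20.
K_p = (20 − 1)/1.437 = 13.2.

K_p = 13.2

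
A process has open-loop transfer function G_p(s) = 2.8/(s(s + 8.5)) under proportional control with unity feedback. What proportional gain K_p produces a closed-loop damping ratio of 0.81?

Closed-loop characteristic equation: s² + 8.5s + K_p·2.8 = 0.
So ω_n = √(2.8K_p) and 2ζω_n = 8.5, giving ζ = 8.5/(2√(2.8K_p)).
Setting ζ = 0.81: √(2.8K_p) = 8.5/(2·0.81) = 5.247, so K_p = 27.53/2.8 = 9.83.

K_p = 9.83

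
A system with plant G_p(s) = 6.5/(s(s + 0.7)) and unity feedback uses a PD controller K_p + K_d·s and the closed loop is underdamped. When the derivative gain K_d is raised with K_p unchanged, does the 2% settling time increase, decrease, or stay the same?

Characteristic equation s² + (0.7 + 6.5K_d)s + 6.5K_p = 0: raising K_d increases ζω_n = (0.7+6.5K_d)/2 while the loop stays underdamped, so T_s ≈ 4/(ζω_n) decreases.

decrease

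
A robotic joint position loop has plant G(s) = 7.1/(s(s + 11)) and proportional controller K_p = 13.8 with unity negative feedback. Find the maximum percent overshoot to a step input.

12.3%

Closed-loop characteristic equation: s² + 11s + 97.98 = 0, so ω_n = 9.898 rad/s and ζ = 11/(2·9.898) = 0.5556.
%OS = 100·exp(−πζ/√(1−ζ²)) = 100·exp(−π·0.5556/√0.6913) = 12.3%.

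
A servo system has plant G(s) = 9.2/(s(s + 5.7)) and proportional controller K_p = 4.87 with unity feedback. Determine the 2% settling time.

T_s ≈ 1.4 s

The closed-loop denominator s² + 5.7s + 44.8 gives ω_n = √44.8 = 6.694 and ζ = 5.7/(2ω_n) = 0.4258.
2% settling time T_s ≈ 4/(ζω_n) = 4/2.85 = 1.4 s.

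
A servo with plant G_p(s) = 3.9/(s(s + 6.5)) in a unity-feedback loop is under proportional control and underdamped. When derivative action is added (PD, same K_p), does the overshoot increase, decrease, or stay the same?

decrease

With PD the characteristic equation becomes s² + (a + K·K_d)s + K·K_p = 0; the damping term grows, ζ rises, overshoot falls.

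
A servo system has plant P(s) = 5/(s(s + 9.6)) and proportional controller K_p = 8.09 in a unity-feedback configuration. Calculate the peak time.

From 1 + K_pP(s) = 0: s² + 9.6s + 40.45 = 0 ⇒ ω_n = 6.36, ζ = 0.7547.
Damped frequency ω_d = ω_n√(1−ζ²) = 4.173 rad/s, so peak time T_p = π/ω_d = 0.753 s.

T_p = 0.753 s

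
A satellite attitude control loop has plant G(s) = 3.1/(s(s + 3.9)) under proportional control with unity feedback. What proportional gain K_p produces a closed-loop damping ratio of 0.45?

Closed-loop characteristic equation: s² + 3.9s + K_p·3.1 = 0.
So ω_n = √(3.1K_p) and 2ζω_n = 3.9, giving ζ = 3.9/(2√(3.1K_p)).
Setting ζ = 0.45: √(3.1K_p) = 3.9/(2·0.45) = 4.333, so K_p = 18.78/3.1 = 6.06.

K_p = 6.06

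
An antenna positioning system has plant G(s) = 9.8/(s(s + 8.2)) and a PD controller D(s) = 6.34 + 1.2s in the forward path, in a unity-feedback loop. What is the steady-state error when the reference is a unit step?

0

The open loop D(s)G(s) has a pole at the origin (type 1), so the static position error constant is infinite and e_ss = 1/(1+∞) = 0.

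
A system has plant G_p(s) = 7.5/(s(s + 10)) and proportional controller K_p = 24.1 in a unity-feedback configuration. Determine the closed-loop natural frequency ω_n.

With unity feedback the closed-loop characteristic equation is s² + 10s + 24.1·7.5 = s² + 10s + 180.8 = 0.
So ω_n² = 180.8 ⇒ ω_n = 13.44 rad/s, and ζ = 10/(2ω_n) = 0.372.

ω_n = 13.4 rad/s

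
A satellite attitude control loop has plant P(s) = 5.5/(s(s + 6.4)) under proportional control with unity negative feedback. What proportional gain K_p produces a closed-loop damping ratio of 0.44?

K_p = 9.62

Closed-loop characteristic equation: s² + 6.4s + K_p·5.5 = 0.
So ω_n = √(5.5K_p) and 2ζω_n = 6.4, giving ζ = 6.4/(2√(5.5K_p)).
Setting ζ = 0.44: √(5.5K_p) = 6.4/(2·0.44) = 7.273, so K_p = 52.89/5.5 = 9.62.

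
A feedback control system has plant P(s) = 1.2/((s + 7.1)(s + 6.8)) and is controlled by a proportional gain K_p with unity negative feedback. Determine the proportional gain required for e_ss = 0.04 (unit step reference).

K_p = 966

For a type-0 loop with proportional control, e_ss = 1/(1 + K_p·P(0)).
P(0) = 0.02486. Require 1/(1 + K_p·0.02486) = 0.04, so 1 + 0.02486·K_p = 25.
K_p = (25 − 1)/0.02486 = 966.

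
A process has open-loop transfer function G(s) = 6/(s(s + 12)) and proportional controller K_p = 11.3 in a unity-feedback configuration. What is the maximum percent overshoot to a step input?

Closed-loop characteristic equation: s² + 12s + 67.8 = 0, so ω_n = 8.234 rad/s and ζ = 12/(2·8.234) = 0.7287.
%OS = 100·exp(−πζ/√(1−ζ²)) = 100·exp(−π·0.7287/√0.469) = 3.53%.

3.53%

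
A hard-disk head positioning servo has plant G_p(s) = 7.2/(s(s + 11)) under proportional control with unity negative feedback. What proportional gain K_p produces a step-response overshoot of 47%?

From %OS = 100·exp(−πζ/√(1−ζ²)) = 47%, ζ = −ln(0.47)/√(π²+ln²(0.47)) = 0.2337.
Characteristic equation s² + 11s + 7.2K_p = 0 gives ζ = 11/(2√(7.2K_p)).
Setting ζ = 0.2337: √(7.2K_p) = 11/(2·0.2337) = 23.54, so K_p = 554/7.2 = 76.9.

K_p = 76.9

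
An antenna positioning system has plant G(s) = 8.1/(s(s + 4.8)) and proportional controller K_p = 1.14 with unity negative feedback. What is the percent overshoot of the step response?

The closed-loop denominator s² + 4.8s + 9.234 gives ω_n = √9.234 = 3.039 and ζ = 4.8/(2ω_n) = 0.7898.
%OS = 100·exp(−πζ/√(1−ζ²)) = 100·exp(−π·0.7898/√0.3762) = 1.75%.

1.75%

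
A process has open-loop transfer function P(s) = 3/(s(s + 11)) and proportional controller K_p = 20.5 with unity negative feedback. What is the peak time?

From 1 + K_pP(s) = 0: s² + 11s + 61.5 = 0 ⇒ ω_n = 7.842, ζ = 0.7013.
Damped frequency ω_d = ω_n√(1−ζ²) = 5.59 rad/s, so peak time T_p = π/ω_d = 0.562 s.

T_p = 0.562 s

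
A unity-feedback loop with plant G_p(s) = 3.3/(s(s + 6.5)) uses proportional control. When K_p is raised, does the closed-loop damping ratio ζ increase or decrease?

ζ = 6.5/(2√(3.3K_p)); increasing K_p raises the denominator, so ζ falls.

decrease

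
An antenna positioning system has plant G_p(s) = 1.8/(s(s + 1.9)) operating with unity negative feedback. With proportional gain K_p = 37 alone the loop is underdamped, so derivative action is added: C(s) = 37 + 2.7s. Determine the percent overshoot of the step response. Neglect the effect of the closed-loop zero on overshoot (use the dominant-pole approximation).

Forward path: (37 + 2.7s)·1.8/(s(s+1.9)). The closed-loop characteristic equation is s² + (1.9 + 1.8·2.7)s + 1.8·37 = 0.
That is s² + 6.76s + 66.6 = 0, so ω_n = 8.161 rad/s and ζ = 6.76/(2·8.161) = 0.4142.
%OS = 100·exp(−πζ/√(1−ζ²)) = 23.9%.

23.9%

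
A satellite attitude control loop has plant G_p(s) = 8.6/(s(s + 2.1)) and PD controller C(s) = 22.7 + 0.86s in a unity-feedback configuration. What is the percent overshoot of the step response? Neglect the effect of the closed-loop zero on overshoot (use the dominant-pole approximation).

32.1%

Forward path: (22.7 + 0.86s)·8.6/(s(s+2.1)). The closed-loop characteristic equation is s² + (2.1 + 8.6·0.86)s + 8.6·22.7 = 0.
That is s² + 9.496s + 195.2 = 0, so ω_n = 13.97 rad/s and ζ = 9.496/(2·13.97) = 0.3398.
%OS = 100·exp(−πζ/√(1−ζ²)) = 32.1%.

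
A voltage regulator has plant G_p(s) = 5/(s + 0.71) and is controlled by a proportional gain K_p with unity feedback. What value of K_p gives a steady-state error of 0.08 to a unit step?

For a type-0 loop with proportional control, e_ss = 1/(1 + K_p·G_p(0)).
G_p(0) = 7.042. Require 1/(1 + K_p·7.042) = 0.08, so 1 + 7.042·K_p = 12.5.
K_p = (12.5 − 1)/7.042 = 1.63.

K_p = 1.63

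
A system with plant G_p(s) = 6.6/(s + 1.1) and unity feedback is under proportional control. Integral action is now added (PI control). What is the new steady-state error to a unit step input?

Adding integral action puts a pole at s = 0 in the forward path, raising the system type to 1; a type-1 loop has zero steady-state error to a step.

0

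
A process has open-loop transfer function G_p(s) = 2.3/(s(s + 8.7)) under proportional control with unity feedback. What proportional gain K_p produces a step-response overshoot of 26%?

From %OS = 100·exp(−πζ/√(1−ζ²)) = 26%, ζ = −ln(0.26)/√(π²+ln²(0.26)) = 0.3941.
Characteristic equation s² + 8.7s + 2.3K_p = 0 gives ζ = 8.7/(2√(2.3K_p)).
Setting ζ = 0.3941: √(2.3K_p) = 8.7/(2·0.3941) = 11.04, so K_p = 121.8/2.3 = 53.

K_p = 53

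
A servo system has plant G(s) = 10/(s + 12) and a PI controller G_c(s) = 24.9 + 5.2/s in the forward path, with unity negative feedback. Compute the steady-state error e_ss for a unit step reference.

The open loop G_c(s)G(s) has a pole at the origin (type 1), so the static position error constant is infinite and e_ss = 1/(1+∞) = 0.

0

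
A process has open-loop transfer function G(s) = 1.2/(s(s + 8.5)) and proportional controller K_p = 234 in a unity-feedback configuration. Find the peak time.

T_p = 0.194 s

From 1 + K_pG(s) = 0: s² + 8.5s + 280.8 = 0 ⇒ ω_n = 16.76, ζ = 0.2536.
Damped frequency ω_d = ω_n√(1−ζ²) = 16.21 rad/s, so peak time T_p = π/ω_d = 0.194 s.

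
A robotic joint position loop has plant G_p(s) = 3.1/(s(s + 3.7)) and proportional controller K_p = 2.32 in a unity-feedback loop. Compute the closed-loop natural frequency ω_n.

ω_n = 2.68 rad/s

The closed-loop denominator is s(s+3.7) + 2.32·3.1 = s² + 3.7s + 7.192.
Matching s² + 2ζω_n s + ω_n²: ω_n = √7.192 = 2.682 rad/s and 2ζω_n = 3.7, so ζ = 3.7/(2·2.682) = 0.69.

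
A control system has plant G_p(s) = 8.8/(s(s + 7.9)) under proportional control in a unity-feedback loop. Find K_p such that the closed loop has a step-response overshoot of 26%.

K_p = 11.4

From %OS = 100·exp(−πζ/√(1−ζ²)) = 26%, ζ = −ln(0.26)/√(π²+ln²(0.26)) = 0.3941.
Characteristic equation s² + 7.9s + 8.8K_p = 0 gives ζ = 7.9/(2√(8.8K_p)).
Setting ζ = 0.3941: √(8.8K_p) = 7.9/(2·0.3941) = 10.02, so K_p = 100.5/8.8 = 11.4.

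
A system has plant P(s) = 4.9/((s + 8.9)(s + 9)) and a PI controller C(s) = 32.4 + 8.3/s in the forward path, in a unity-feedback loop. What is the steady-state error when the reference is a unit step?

The open loop C(s)P(s) has a pole at the origin (type 1), so the static position error constant is infinite and e_ss = 1/(1+∞) = 0.

0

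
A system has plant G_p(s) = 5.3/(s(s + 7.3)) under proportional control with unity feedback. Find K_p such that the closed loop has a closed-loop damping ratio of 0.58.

K_p = 7.47

Closed-loop characteristic equation: s² + 7.3s + K_p·5.3 = 0.
So ω_n = √(5.3K_p) and 2ζω_n = 7.3, giving ζ = 7.3/(2√(5.3K_p)).
Setting ζ = 0.58: √(5.3K_p) = 7.3/(2·0.58) = 6.293, so K_p = 39.6/5.3 = 7.47.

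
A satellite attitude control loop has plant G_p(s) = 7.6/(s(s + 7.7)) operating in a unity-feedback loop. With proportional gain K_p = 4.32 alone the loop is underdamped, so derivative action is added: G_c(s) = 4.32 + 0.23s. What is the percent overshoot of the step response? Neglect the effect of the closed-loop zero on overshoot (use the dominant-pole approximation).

Forward path: (4.32 + 0.23s)·7.6/(s(s+7.7)). The closed-loop characteristic equation is s² + (7.7 + 7.6·0.23)s + 7.6·4.32 = 0.
That is s² + 9.448s + 32.83 = 0, so ω_n = 5.73 rad/s and ζ = 9.448/(2·5.73) = 0.8244.
%OS = 100·exp(−πζ/√(1−ζ²)) = 1.03%.

1.03%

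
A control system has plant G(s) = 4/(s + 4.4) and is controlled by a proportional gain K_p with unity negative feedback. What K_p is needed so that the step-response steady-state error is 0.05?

K_p = 20.9

Steady-state error for a unit step on this type-0 loop is 1/(1 + K_p·G(0)).
G(0) = 0.9091. Require 1/(1 + K_p·0.9091) = 0.05, so 1 + 0.9091·K_p = 20.
K_p = (20 − 1)/0.9091 = 20.9.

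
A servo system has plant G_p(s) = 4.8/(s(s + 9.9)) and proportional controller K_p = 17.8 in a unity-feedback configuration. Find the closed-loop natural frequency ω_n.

ω_n = 9.24 rad/s

The closed-loop denominator is s(s+9.9) + 17.8·4.8 = s² + 9.9s + 85.44.
So ω_n² = 85.44 ⇒ ω_n = 9.243 rad/s, and ζ = 9.9/(2ω_n) = 0.536.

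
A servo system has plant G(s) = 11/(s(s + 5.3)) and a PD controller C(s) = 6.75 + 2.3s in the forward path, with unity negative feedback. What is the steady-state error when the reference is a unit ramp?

0.0714

The loop has one pole at the origin (type 1). Velocity error constant K_v = lim_{s→0} s·C(s)G(s) = 6.75·11/5.3 = 14.01.
Steady-state error to a unit ramp: e_ss = 1/K_v = 0.0714.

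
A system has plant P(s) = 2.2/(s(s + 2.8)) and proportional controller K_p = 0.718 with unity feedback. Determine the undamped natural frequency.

1 + K_p·P(s) = 0 gives s² + 2.8s + 1.58 = 0.
So ω_n² = 1.58 ⇒ ω_n = 1.257 rad/s, and ζ = 2.8/(2ω_n) = 1.11.

ω_n = 1.26 rad/s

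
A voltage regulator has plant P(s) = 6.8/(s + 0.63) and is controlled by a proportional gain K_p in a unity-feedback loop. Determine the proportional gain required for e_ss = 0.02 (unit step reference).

K_p = 4.54

For a type-0 loop with proportional control, e_ss = 1/(1 + K_p·P(0)).
P(0) = 10.79. Require 1/(1 + K_p·10.79) = 0.02, so 1 + 10.79·K_p = 50.
K_p = (50 − 1)/10.79 = 4.54.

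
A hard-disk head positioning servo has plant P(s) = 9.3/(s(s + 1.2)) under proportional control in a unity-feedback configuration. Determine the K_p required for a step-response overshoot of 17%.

K_p = 0.16

From %OS = 100·exp(−πζ/√(1−ζ²)) = 17%, ζ = −ln(0.17)/√(π²+ln²(0.17)) = 0.4913.
Characteristic equation s² + 1.2s + 9.3K_p = 0 gives ζ = 1.2/(2√(9.3K_p)).
Setting ζ = 0.4913: √(9.3K_p) = 1.2/(2·0.4913) = 1.221, so K_p = 1.492/9.3 = 0.16.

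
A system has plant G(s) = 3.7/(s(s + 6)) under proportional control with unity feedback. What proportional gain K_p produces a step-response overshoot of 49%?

From %OS = 100·exp(−πζ/√(1−ζ²)) = 49%, ζ = −ln(0.49)/√(π²+ln²(0.49)) = 0.2214.
Characteristic equation s² + 6s + 3.7K_p = 0 gives ζ = 6/(2√(3.7K_p)).
Setting ζ = 0.2214: √(3.7K_p) = 6/(2·0.2214) = 13.55, so K_p = 183.6/3.7 = 49.6.

K_p = 49.6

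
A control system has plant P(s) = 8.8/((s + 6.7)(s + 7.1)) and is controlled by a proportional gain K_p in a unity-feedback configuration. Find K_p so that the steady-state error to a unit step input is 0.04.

K_p = 130

For a type-0 loop with proportional control, e_ss = 1/(1 + K_p·P(0)).
P(0) = 0.185. Require 1/(1 + K_p·0.185) = 0.04, so 1 + 0.185·K_p = 25.
K_p = (25 − 1)/0.185 = 130.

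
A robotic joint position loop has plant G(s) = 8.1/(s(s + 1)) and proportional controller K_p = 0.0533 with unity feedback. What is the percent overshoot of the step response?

Closed-loop characteristic equation: s² + 1s + 0.4317 = 0, so ω_n = 0.6571 rad/s and ζ = 1/(2·0.6571) = 0.761.
%OS = 100·exp(−πζ/√(1−ζ²)) = 100·exp(−π·0.761/√0.4209) = 2.51%.

2.51%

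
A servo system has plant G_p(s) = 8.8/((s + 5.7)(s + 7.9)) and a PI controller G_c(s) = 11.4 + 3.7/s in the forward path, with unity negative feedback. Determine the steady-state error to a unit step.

The open loop G_c(s)G_p(s) has a pole at the origin (type 1), so the static position error constant is infinite and e_ss = 1/(1+∞) = 0.

0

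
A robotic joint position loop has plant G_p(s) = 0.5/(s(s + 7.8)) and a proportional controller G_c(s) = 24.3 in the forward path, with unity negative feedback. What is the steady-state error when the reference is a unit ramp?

0.642

The loop has one pole at the origin (type 1). Velocity error constant K_v = lim_{s→0} s·G_c(s)G_p(s) = 24.3·0.5/7.8 = 1.558.
Steady-state error to a unit ramp: e_ss = 1/K_v = 0.642.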